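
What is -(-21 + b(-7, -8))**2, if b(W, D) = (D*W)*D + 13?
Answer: -207936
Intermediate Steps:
b(W, D) = 13 + W*D**2 (b(W, D) = W*D**2 + 13 = 13 + W*D**2)
-(-21 + b(-7, -8))**2 = -(-21 + (13 - 7*(-8)**2))**2 = -(-21 + (13 - 7*64))**2 = -(-21 + (13 - 448))**2 = -(-21 - 435)**2 = -1*(-456)**2 = -1*207936 = -207936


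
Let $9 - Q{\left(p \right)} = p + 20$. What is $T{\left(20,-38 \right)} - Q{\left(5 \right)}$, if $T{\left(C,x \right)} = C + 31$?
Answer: $67$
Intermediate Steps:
$T{\left(C,x \right)} = 31 + C$
$Q{\left(p \right)} = -11 - p$ ($Q{\left(p \right)} = 9 - \left(p + 20\right) = 9 - \left(20 + p\right) = -11 - p$)
$T{\left(20,-38 \right)} - Q{\left(5 \right)} = \left(31 + 20\right) - \left(-11 - 5\right) = 51 - \left(-11 - 5\right) = 51 - -16 = 51 + 16 = 67$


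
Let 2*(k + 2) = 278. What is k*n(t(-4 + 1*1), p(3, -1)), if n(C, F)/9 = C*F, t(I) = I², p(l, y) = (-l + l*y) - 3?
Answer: -99873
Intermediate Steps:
k = 137 (k = -2 + (½)*278 = -2 + 139 = 137)
p(l, y) = -3 - l + l*y
n(C, F) = 9*C*F (n(C, F) = 9*(C*F) = 9*C*F)
k*n(t(-4 + 1*1), p(3, -1)) = 137*(9*(-4 + 1*1)²*(-3 - 1*3 + 3*(-1))) = 137*(9*(-4 + 1)²*(-3 - 3 - 3)) = 137*(9*(-3)²*(-9)) = 137*(9*9*(-9)) = 137*(-729) = -99873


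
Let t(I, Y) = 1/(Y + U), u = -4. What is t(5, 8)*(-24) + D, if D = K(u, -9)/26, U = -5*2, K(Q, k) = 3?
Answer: 315/26 ≈ 12.115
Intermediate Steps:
U = -10
t(I, Y) = 1/(-10 + Y) (t(I, Y) = 1/(Y - 10) = 1/(-10 + Y))
D = 3/26 ≈ 0.11538
t(5, 8)*(-24) + D = -24/(-10 + 8) + 3/26 = -24/(-2) + 3/26 = -½*(-24) + 3/26 = 12 + 3/26 = 315/26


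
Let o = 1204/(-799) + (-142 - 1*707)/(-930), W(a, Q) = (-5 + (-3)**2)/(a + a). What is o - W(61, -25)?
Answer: -9469883/15109090 ≈ -0.62677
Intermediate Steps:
W(a, Q) = 2/a (W(a, Q) = (-5 + 9)/((2*a)) = 4*(1/(2*a)) = 2/a)
o = -147123/247690 (o = 1204*(-1/799) + (-142 - 707)*(-1/930) = -1204/799 - 849*(-1/930) = -1204/799 + 283/310 = -147123/247690 ≈ -0.59398)
o - W(61, -25) = -147123/247690 - 2/61 = -9469883/15109090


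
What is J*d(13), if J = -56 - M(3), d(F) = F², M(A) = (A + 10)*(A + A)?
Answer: -22646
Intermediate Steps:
M(A) = 2*A*(10 + A) (M(A) = (10 + A)*(2*A) = 2*A*(10 + A))
J = -134 (J = -56 - 2*3*(10 + 3) = -56 - 2*3*13 = -56 - 1*78 = -56 - 78 = -134)
J*d(13) = -134*13² = -134*169 = -22646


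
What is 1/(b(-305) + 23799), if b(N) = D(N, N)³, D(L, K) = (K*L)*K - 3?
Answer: -1/22840136332620092193353 ≈ -4.3783e-23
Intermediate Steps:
D(L, K) = -3 + L*K² (D(L, K) = L*K² - 3 = -3 + L*K²)
b(N) = (-3 + N³)³ (b(N) = (-3 + N*N²)³ = (-3 + N³)³)
1/(b(-305) + 23799) = 1/((-3 + (-305)³)³ + 23799) = 1/((-3 - 28372625)³ + 23799) = 1/((-28372628)³ + 23799) = 1/(-22840136332620092217152 + 23799) = 1/(-22840136332620092193353) = -1/22840136332620092193353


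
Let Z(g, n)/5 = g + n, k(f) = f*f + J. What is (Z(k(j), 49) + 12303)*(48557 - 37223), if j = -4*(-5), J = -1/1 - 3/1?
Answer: 164660352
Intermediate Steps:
J = -4 (J = -1*1 - 3*1 = -1 - 3 = -4)
j = 20
k(f) = -4 + f² (k(f) = f*f - 4 = f² - 4 = -4 + f²)
Z(g, n) = 5*g + 5*n (Z(g, n) = 5*(g + n) = 5*g + 5*n)
(Z(k(j), 49) + 12303)*(48557 - 37223) = ((5*(-4 + 20²) + 5*49) + 12303)*(48557 - 37223) = ((5*(-4 + 400) + 245) + 12303)*11334 = ((5*396 + 245) + 12303)*11334 = ((1980 + 245) + 12303)*11334 = (2225 + 12303)*11334 = 14528*11334 = 164660352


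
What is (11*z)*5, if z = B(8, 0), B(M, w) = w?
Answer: 0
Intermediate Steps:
z = 0
(11*z)*5 = (11*0)*5 = 0*5 = 0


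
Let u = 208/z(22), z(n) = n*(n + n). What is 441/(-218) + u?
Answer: -47693/26378 ≈ -1.8081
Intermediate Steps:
z(n) = 2*n² (z(n) = n*(2*n) = 2*n²)
u = 26/121 (u = 208/((2*22²)) = 208/((2*484)) = 208/968 = 208*(1/968) = 26/121 ≈ 0.21488)
441/(-218) + u = 441/(-218) + 26/121 = -1/218*441 + 26/121 = -441/218 + 26/121 = -47693/26378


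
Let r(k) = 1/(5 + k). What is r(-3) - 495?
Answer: -989/2 ≈ -494.50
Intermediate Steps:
r(-3) - 495 = 1/(5 - 3) - 495 = 1/2 - 495 = ½ - 495 = -989/2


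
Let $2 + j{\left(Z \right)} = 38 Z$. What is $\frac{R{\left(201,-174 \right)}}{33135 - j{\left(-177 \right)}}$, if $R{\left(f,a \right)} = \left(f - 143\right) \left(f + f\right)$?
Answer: $\frac{23316}{39863} \approx 0.5849$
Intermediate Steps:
$R{\left(f,a \right)} = 2 f \left(-143 + f\right)$ ($R{\left(f,a \right)} = \left(-143 + f\right) 2 f = 2 f \left(-143 + f\right)$)
$j{\left(Z \right)} = -2 + 38 Z$
$\frac{R{\left(201,-174 \right)}}{33135 - j{\left(-177 \right)}} = \frac{2 \cdot 201 \left(-143 + 201\right)}{33135 - \left(-2 + 38 \left(-177\right)\right)} = \frac{2 \cdot 201 \cdot 58}{33135 - \left(-2 - 6726\right)} = \frac{23316}{33135 - -6728} = \frac{23316}{33135 + 6728} = \frac{23316}{39863}$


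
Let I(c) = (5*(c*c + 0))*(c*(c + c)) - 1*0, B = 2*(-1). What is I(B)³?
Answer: 4096000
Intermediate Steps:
B = -2
I(c) = 10*c⁴ (I(c) = (5*(c² + 0))*(c*(2*c)) + 0 = (5*c²)*(2*c²) + 0 = 10*c⁴ + 0 = 10*c⁴)
I(B)³ = (10*(-2)⁴)³ = (10*16)³ = 160³ = 4096000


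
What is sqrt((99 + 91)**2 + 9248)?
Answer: 2*sqrt(11337) ≈ 212.95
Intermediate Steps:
sqrt((99 + 91)**2 + 9248) = sqrt(190**2 + 9248) = sqrt(36100 + 9248) = sqrt(45348) = 2*sqrt(11337)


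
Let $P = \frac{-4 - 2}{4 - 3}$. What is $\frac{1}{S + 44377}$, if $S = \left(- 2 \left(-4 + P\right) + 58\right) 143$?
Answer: $\frac{1}{55531} \approx 1.8008 \cdot 10^{-5}$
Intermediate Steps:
$P = -6$ ($P = - \frac{6}{1} = \left(-6\right) 1 = -6$)
$S = 11154$ ($S = \left(- 2 \left(-4 - 6\right) + 58\right) 143 = \left(\left(-2\right) \left(-10\right) + 58\right) 143 = \left(20 + 58\right) 143 = 78 \cdot 143 = 11154$)
$\frac{1}{S + 44377} = \frac{1}{11154 + 44377} = \frac{1}{55531}$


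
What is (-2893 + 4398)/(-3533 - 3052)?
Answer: -301/1317 ≈ -0.22855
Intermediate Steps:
(-2893 + 4398)/(-3533 - 3052) = 1505/(-6585) = 1505*(-1/6585) = -301/1317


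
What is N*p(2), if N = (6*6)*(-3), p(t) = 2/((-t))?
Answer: 108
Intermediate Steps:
p(t) = -2/t (p(t) = 2*(-1/t) = -2/t)
N = -108 (N = 36*(-3) = -108)
N*p(2) = -(-216)/2 = -108*(-1) = 108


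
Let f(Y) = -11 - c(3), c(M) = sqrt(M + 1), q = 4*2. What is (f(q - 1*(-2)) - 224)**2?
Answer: 56169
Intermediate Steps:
q = 8
c(M) = sqrt(1 + M)
f(Y) = -13 (f(Y) = -11 - sqrt(1 + 3) = -11 - sqrt(4) = -11 - 1*2 = -11 - 2 = -13)
(f(q - 1*(-2)) - 224)**2 = (-13 - 224)**2 = (-237)**2 = 56169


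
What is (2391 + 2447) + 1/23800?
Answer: 115144401/23800 ≈ 4838.0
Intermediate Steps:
(2391 + 2447) + 1/23800 = 4838 + 1/23800 = 115144401/23800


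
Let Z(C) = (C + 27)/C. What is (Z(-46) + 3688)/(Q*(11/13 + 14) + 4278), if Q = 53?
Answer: 2205671/3028778 ≈ 0.72824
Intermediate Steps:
Z(C) = (27 + C)/C
(Z(-46) + 3688)/(Q*(11/13 + 14) + 4278) = ((27 - 46)/(-46) + 3688)/(53*(11/13 + 14) + 4278) = (-1/46*(-19) + 3688)/(53*(11*(1/13) + 14) + 4278) = (19/46 + 3688)/(53*(11/13 + 14) + 4278) = 169667/(46*(53*(193/13) + 4278)) = 169667/(46*(10229/13 + 4278)) = 169667/(46*(65843/13)) = (169667/46)*(13/65843) = 2205671/3028778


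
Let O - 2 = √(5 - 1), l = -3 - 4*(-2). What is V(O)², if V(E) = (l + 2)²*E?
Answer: 38416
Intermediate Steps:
l = 5 (l = -3 + 8 = 5)
O = 4 (O = 2 + √(5 - 1) = 2 + √4 = 2 + 2 = 4)
V(E) = 49*E (V(E) = (5 + 2)²*E = 7²*E = 49*E)
V(O)² = (49*4)² = 196² = 38416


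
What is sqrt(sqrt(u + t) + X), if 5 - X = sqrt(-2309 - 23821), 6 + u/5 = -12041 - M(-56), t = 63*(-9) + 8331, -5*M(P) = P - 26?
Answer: sqrt(5 + I*sqrt(52553) - I*sqrt(26130)) ≈ 6.0325 + 5.6027*I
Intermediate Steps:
M(P) = 26/5 - P/5 (M(P) = -(P - 26)/5 = -(-26 + P)/5 = 26/5 - P/5)
t = 7764 (t = -567 + 8331 = 7764)
u = -60317 (u = -30 + 5*(-12041 - (26/5 - 1/5*(-56))) = -30 + 5*(-12041 - (26/5 + 56/5)) = -30 + 5*(-12041 - 1*82/5) = -30 + 5*(-12041 - 82/5) = -30 + 5*(-60287/5) = -30 - 60287 = -60317)
X = 5 - I*sqrt(26130) (X = 5 - sqrt(-2309 - 23821) = 5 - sqrt(-26130) = 5 - I*sqrt(26130) ≈ 5.0 - 161.65*I)
sqrt(sqrt(u + t) + X) = sqrt(sqrt(-60317 + 7764) + (5 - I*sqrt(26130))) = sqrt(sqrt(-52553) + (5 - I*sqrt(26130))) = sqrt(I*sqrt(52553) + (5 - I*sqrt(26130))) = sqrt(5 + I*sqrt(52553) - I*sqrt(26130))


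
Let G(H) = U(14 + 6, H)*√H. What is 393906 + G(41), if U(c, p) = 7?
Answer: 393906 + 7*√41 ≈ 3.9395e+5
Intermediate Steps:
G(H) = 7*√H
393906 + G(41) = 393906 + 7*√41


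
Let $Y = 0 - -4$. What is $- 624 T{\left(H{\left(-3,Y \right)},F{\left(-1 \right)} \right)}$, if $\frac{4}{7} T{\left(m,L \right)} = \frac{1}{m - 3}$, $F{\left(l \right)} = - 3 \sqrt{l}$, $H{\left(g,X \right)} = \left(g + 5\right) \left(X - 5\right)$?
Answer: $\frac{1092}{5} \approx 218.4$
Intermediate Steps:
$Y = 4$ ($Y = 0 + 4 = 4$)
$H{\left(g,X \right)} = \left(-5 + X\right) \left(5 + g\right)$ ($H{\left(g,X \right)} = \left(5 + g\right) \left(-5 + X\right) = \left(-5 + X\right) \left(5 + g\right)$)
$T{\left(m,L \right)} = \frac{7}{4 \left(-3 + m\right)}$ ($T{\left(m,L \right)} = \frac{7}{4 \left(m - 3\right)} = \frac{7}{4 \left(-3 + m\right)}$)
$- 624 T{\left(H{\left(-3,Y \right)},F{\left(-1 \right)} \right)} = - 624 \frac{7}{4 \left(-3 + \left(-25 - -15 + 5 \cdot 4 + 4 \left(-3\right)\right)\right)} = - 624 \frac{7}{4 \left(-3 + \left(-25 + 15 + 20 - 12\right)\right)} = - 624 \frac{7}{4 \left(-3 - 2\right)} = - 624 \frac{7}{4 \left(-5\right)} = - 624 \cdot \frac{7}{4} \left(- \frac{1}{5}\right) = \left(-624\right) \left(- \frac{7}{20}\right) = \frac{1092}{5}$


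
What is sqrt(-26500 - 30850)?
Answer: 5*I*sqrt(2294) ≈ 239.48*I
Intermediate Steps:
sqrt(-26500 - 30850) = sqrt(-57350) = 5*I*sqrt(2294)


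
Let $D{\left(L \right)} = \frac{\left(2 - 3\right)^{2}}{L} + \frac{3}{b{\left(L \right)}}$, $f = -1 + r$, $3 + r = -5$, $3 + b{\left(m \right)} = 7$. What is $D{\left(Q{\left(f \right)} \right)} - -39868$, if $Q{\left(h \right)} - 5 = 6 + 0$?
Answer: $\frac{1754229}{44} \approx 39869.0$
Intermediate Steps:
$b{\left(m \right)} = 4$ ($b{\left(m \right)} = -3 + 7 = 4$)
$r = -8$ ($r = -3 - 5 = -8$)
$f = -9$ ($f = -1 - 8 = -9$)
$Q{\left(h \right)} = 11$ ($Q{\left(h \right)} = 5 + \left(6 + 0\right) = 5 + 6 = 11$)
$D{\left(L \right)} = \frac{3}{4} + \frac{1}{L}$ ($D{\left(L \right)} = \frac{\left(2 - 3\right)^{2}}{L} + \frac{3}{4} = \frac{\left(-1\right)^{2}}{L} + 3 \cdot \frac{1}{4} = 1 \frac{1}{L} + \frac{3}{4} = \frac{1}{L} + \frac{3}{4} = \frac{3}{4} + \frac{1}{L}$)
$D{\left(Q{\left(f \right)} \right)} - -39868 = \left(\frac{3}{4} + \frac{1}{11}\right) - -39868 = \left(\frac{3}{4} + \frac{1}{11}\right) + 39868 = \frac{37}{44} + 39868 = \frac{1754229}{44}$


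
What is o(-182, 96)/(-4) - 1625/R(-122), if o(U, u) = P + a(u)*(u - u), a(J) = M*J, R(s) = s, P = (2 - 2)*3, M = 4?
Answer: 1625/122 ≈ 13.320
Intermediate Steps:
P = 0 (P = 0*3 = 0)
a(J) = 4*J
o(U, u) = 0 (o(U, u) = 0 + (4*u)*(u - u) = 0 + (4*u)*0 = 0 + 0 = 0)
o(-182, 96)/(-4) - 1625/R(-122) = 0/(-4) - 1625/(-122) = 0*(-1/4) - 1625*(-1/122) = 0 + 1625/122 = 1625/122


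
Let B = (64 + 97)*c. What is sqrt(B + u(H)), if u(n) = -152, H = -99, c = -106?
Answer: I*sqrt(17218) ≈ 131.22*I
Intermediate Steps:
B = -17066 (B = (64 + 97)*(-106) = 161*(-106) = -17066)
sqrt(B + u(H)) = sqrt(-17066 - 152) = sqrt(-17218) = I*sqrt(17218)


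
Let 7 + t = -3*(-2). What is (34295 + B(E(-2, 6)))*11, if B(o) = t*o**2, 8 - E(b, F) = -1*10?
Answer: 373681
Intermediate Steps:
t = -1 (t = -7 - 3*(-2) = -7 + 6 = -1)
E(b, F) = 18 (E(b, F) = 8 - (-1)*10 = 8 - 1*(-10) = 8 + 10 = 18)
B(o) = -o**2
(34295 + B(E(-2, 6)))*11 = (34295 - 1*18**2)*11 = (34295 - 1*324)*11 = (34295 - 324)*11 = 33971*11 = 373681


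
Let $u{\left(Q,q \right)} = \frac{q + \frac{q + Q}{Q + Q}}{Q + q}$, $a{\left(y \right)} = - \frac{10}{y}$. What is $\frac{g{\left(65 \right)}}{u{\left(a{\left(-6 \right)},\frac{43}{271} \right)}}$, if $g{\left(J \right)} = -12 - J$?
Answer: $- \frac{51940}{261} \approx -199.0$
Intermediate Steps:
$u{\left(Q,q \right)} = \frac{q + \frac{Q + q}{2 Q}}{Q + q}$
$\frac{g{\left(65 \right)}}{u{\left(a{\left(-6 \right)},\frac{43}{271} \right)}} = \frac{-12 - 65}{\frac{1}{2} \frac{1}{\left(-10\right) \frac{1}{-6}} \frac{1}{- \frac{10}{-6} + \frac{43}{271}} \left(- \frac{10}{-6} + \frac{43}{271} + 2 \left(- \frac{10}{-6}\right) \frac{43}{271}\right)} = \frac{-12 - 65}{\frac{1}{2} \frac{1}{\left(-10\right) \left(- \frac{1}{6}\right)} \frac{1}{\left(-10\right) \left(- \frac{1}{6}\right) + 43 \cdot \frac{1}{271}} \left(\left(-10\right) \left(- \frac{1}{6}\right) + 43 \cdot \frac{1}{271} + 2 \left(\left(-10\right) \left(- \frac{1}{6}\right)\right) 43 \cdot \frac{1}{271}\right)} = - \frac{77}{\frac{1}{2} \frac{1}{\frac{5}{3}} \frac{1}{\frac{5}{3} + \frac{43}{271}} \left(\frac{5}{3} + \frac{43}{271} + 2 \cdot \frac{5}{3} \cdot \frac{43}{271}\right)} = - \frac{77}{\frac{1}{2} \cdot \frac{3}{5} \frac{1}{\frac{1484}{813}} \left(\frac{5}{3} + \frac{43}{271} + \frac{430}{813}\right)} = - \frac{77}{\frac{1}{2} \cdot \frac{3}{5} \cdot \frac{813}{1484} \cdot \frac{638}{271}} = - \frac{77}{\frac{2871}{7420}} = \left(-77\right) \frac{7420}{2871} = - \frac{51940}{261}$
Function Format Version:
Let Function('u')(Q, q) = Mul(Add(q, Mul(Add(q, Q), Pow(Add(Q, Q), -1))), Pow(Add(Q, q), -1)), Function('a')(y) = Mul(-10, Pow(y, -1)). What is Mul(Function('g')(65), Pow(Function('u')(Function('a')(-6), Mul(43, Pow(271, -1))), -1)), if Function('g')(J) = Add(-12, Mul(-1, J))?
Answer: Rational(-51940, 261) ≈ -199.00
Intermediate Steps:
Function('u')(Q, q) = Mul(Pow(Add(Q, q), -1), Add(q, Mul(Rational(1, 2), Pow(Q, -1), Add(Q, q)))) (Function('u')(Q, q) = Mul(Add(q, Mul(Add(Q, q), Pow(Mul(2, Q), -1))), Pow(Add(Q, q), -1)) = Mul(Add(q, Mul(Add(Q, q), Mul(Rational(1, 2), Pow(Q, -1)))), Pow(Add(Q, q), -1)) = Mul(Add(q, Mul(Rational(1, 2), Pow(Q, -1), Add(Q, q))), Pow(Add(Q, q), -1)) = Mul(Pow(Add(Q, q), -1), Add(q, Mul(Rational(1, 2), Pow(Q, -1), Add(Q, q)))))
Mul(Function('g')(65), Pow(Function('u')(Function('a')(-6), Mul(43, Pow(271, -1))), -1)) = Mul(Add(-12, Mul(-1, 65)), Pow(Mul(Rational(1, 2), Pow(Mul(-10, Pow(-6, -1)), -1), Pow(Add(Mul(-10, Pow(-6, -1)), Mul(43, Pow(271, -1))), -1), Add(Mul(-10, Pow(-6, -1)), Mul(43, Pow(271, -1)), Mul(2, Mul(-10, Pow(-6, -1)), Mul(43, Pow(271, -1))))), -1)) = Mul(Add(-12, -65), Pow(Mul(Rational(1, 2), Pow(Mul(-10, Rational(-1, 6)), -1), Pow(Add(Mul(-10, Rational(-1, 6)), Mul(43, Rational(1, 271))), -1), Add(Mul(-10, Rational(-1, 6)), Mul(43, Rational(1, 271)), Mul(2, Mul(-10, Rational(-1, 6)), Mul(43, Rational(1, 271))))), -1)) = Mul(-77, Pow(Mul(Rational(1, 2), Pow(Rational(5, 3), -1), Pow(Add(Rational(5, 3), Rational(43, 271)), -1), Add(Rational(5, 3), Rational(43, 271), Mul(2, Rational(5, 3), Rational(43, 271)))), -1)) = Mul(-77, Pow(Mul(Rational(1, 2), Rational(3, 5), Pow(Rational(1484, 813), -1), Add(Rational(5, 3), Rational(43, 271), Rational(430, 813))), -1)) = Mul(-77, Pow(Mul(Rational(1, 2), Rational(3, 5), Rational(813, 1484), Rational(638, 271)), -1)) = Mul(-77, Pow(Rational(2871, 7420), -1)) = Mul(-77, Rational(7420, 2871)) = Rational(-51940, 261)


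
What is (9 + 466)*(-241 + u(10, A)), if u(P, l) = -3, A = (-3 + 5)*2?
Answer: -115900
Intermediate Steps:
A = 4 (A = 2*2 = 4)
(9 + 466)*(-241 + u(10, A)) = (9 + 466)*(-241 - 3) = 475*(-244) = -115900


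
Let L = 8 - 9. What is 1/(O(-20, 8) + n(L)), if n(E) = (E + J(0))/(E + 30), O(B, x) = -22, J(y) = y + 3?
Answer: -29/636 ≈ -0.045597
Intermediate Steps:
J(y) = 3 + y
L = -1
n(E) = (3 + E)/(30 + E) (n(E) = (E + (3 + 0))/(E + 30) = (E + 3)/(30 + E) = (3 + E)/(30 + E))
1/(O(-20, 8) + n(L)) = 1/(-22 + (3 - 1)/(30 - 1)) = 1/(-22 + 2/29) = 1/(-636/29) = -29/636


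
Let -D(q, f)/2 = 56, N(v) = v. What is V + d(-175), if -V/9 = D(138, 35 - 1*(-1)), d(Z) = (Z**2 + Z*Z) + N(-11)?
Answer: 62247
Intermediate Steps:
d(Z) = -11 + 2*Z**2 (d(Z) = (Z**2 + Z*Z) - 11 = (Z**2 + Z**2) - 11 = 2*Z**2 - 11 = -11 + 2*Z**2)
D(q, f) = -112 (D(q, f) = -2*56 = -112)
V = 1008 (V = -9*(-112) = 1008)
V + d(-175) = 1008 + (-11 + 2*(-175)**2) = 1008 + (-11 + 2*30625) = 1008 + (-11 + 61250) = 1008 + 61239 = 62247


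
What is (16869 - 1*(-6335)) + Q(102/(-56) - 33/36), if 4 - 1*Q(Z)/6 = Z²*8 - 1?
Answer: 3362498/147 ≈ 22874.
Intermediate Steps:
Q(Z) = 30 - 48*Z² (Q(Z) = 24 - 6*(Z²*8 - 1) = 24 - 6*(8*Z² - 1) = 24 - 6*(-1 + 8*Z²) = 24 + (6 - 48*Z²) = 30 - 48*Z²)
(16869 - 1*(-6335)) + Q(102/(-56) - 33/36) = (16869 - 1*(-6335)) + (30 - 48*(102/(-56) - 33/36)²) = (16869 + 6335) + (30 - 48*(102*(-1/56) - 33*1/36)²) = 23204 + (30 - 48*(-51/28 - 11/12)²) = 23204 + (30 - 48*(-115/42)²) = 23204 + (30 - 48*13225/1764) = 23204 + (30 - 52900/147) = 23204 - 48490/147 = 3362498/147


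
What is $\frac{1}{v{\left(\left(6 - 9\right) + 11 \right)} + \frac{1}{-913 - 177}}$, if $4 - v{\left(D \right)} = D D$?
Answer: $- \frac{1090}{65401} \approx -0.016666$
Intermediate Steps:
$v{\left(D \right)} = 4 - D^{2}$ ($v{\left(D \right)} = 4 - D D = 4 - D^{2}$)
$\frac{1}{v{\left(\left(6 - 9\right) + 11 \right)} + \frac{1}{-913 - 177}} = \frac{1}{\left(4 - \left(\left(6 - 9\right) + 11\right)^{2}\right) + \frac{1}{-913 - 177}} = \frac{1}{\left(4 - \left(-3 + 11\right)^{2}\right) + \frac{1}{-1090}} = \frac{1}{\left(4 - 8^{2}\right) - \frac{1}{1090}} = \frac{1}{\left(4 - 64\right) - \frac{1}{1090}} = \frac{1}{-60 - \frac{1}{1090}} = \frac{1}{- \frac{65401}{1090}} = - \frac{1090}{65401}$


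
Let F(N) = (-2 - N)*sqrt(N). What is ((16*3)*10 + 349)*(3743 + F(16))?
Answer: 3043259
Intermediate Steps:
F(N) = sqrt(N)*(-2 - N)
((16*3)*10 + 349)*(3743 + F(16)) = ((16*3)*10 + 349)*(3743 + sqrt(16)*(-2 - 1*16)) = (48*10 + 349)*(3743 + 4*(-2 - 16)) = (480 + 349)*(3743 + 4*(-18)) = 829*(3743 - 72) = 829*3671 = 3043259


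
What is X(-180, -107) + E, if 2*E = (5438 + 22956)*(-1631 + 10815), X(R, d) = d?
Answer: 130385141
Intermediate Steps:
E = 130385248 (E = ((5438 + 22956)*(-1631 + 10815))/2 = (28394*9184)/2 = (½)*260770496 = 130385248)
X(-180, -107) + E = -107 + 130385248 = 130385141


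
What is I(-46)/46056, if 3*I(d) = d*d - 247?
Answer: 623/46056 ≈ 0.013527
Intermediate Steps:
I(d) = -247/3 + d²/3 (I(d) = (d*d - 247)/3 = (d² - 247)/3 = (-247 + d²)/3 = -247/3 + d²/3)
I(-46)/46056 = (-247/3 + (⅓)*(-46)²)/46056 = (-247/3 + (⅓)*2116)*(1/46056) = (-247/3 + 2116/3)*(1/46056) = 623*(1/46056) = 623/46056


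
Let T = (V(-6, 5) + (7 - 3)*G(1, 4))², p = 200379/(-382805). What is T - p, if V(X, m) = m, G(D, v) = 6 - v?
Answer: 64894424/382805 ≈ 169.52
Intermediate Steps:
p = -200379/382805 (p = 200379*(-1/382805) = -200379/382805 ≈ -0.52345)
T = 169 (T = (5 + (7 - 3)*(6 - 1*4))² = (5 + 4*(6 - 4))² = (5 + 4*2)² = (5 + 8)² = 13² = 169)
T - p = 169 - 1*(-200379/382805) = 169 + 200379/382805 = 64894424/382805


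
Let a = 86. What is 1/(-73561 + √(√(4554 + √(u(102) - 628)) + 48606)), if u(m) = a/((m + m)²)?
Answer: 102/(-7503222 + √102*√(4957812 + √51*√(929016 + I*√26134762))) ≈ -1.3635e-5 - 7.8233e-14*I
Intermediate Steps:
u(m) = 43/(2*m²) (u(m) = 86/((m + m)²) = 86/((2*m)²) = 86/((4*m²)) = 86*(1/(4*m²)) = 43/(2*m²))
1/(-73561 + √(√(4554 + √(u(102) - 628)) + 48606)) = 1/(-73561 + √(√(4554 + √((43/2)/102² - 628)) + 48606)) = 1/(-73561 + √(√(4554 + √((43/2)*(1/10404) - 628)) + 48606)) = 1/(-73561 + √(√(4554 + √(43/20808 - 628)) + 48606)) = 1/(-73561 + √(√(4554 + √(-13067381/20808)) + 48606)) = 1/(-73561 + √(√(4554 + I*√26134762/204) + 48606)) = 1/(-73561 + √(48606 + √(4554 + I*√26134762/204)))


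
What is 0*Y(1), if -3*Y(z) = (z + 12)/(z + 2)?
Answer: 0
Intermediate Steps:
Y(z) = -(12 + z)/(3*(2 + z)) (Y(z) = -(z + 12)/(3*(z + 2)) = -(12 + z)/(3*(2 + z)))
0*Y(1) = 0*((-12 - 1*1)/(3*(2 + 1))) = 0*((1/3)*(-12 - 1)/3) = 0*((1/3)*(1/3)*(-13)) = 0*(-13/9) = 0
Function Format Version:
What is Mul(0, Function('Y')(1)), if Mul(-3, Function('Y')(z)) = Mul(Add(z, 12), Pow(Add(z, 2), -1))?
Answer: 0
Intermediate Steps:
Function('Y')(z) = Mul(Rational(-1, 3), Pow(Add(2, z), -1), Add(12, z)) (Function('Y')(z) = Mul(Rational(-1, 3), Mul(Add(z, 12), Pow(Add(z, 2), -1))) = Mul(Rational(-1, 3), Mul(Add(12, z), Pow(Add(2, z), -1))) = Mul(Rational(-1, 3), Mul(Pow(Add(2, z), -1), Add(12, z))) = Mul(Rational(-1, 3), Pow(Add(2, z), -1), Add(12, z)))
Mul(0, Function('Y')(1)) = Mul(0, Mul(Rational(1, 3), Pow(Add(2, 1), -1), Add(-12, Mul(-1, 1)))) = Mul(0, Mul(Rational(1, 3), Pow(3, -1), Add(-12, -1))) = Mul(0, Mul(Rational(1, 3), Rational(1, 3), -13)) = Mul(0, Rational(-13, 9)) = 0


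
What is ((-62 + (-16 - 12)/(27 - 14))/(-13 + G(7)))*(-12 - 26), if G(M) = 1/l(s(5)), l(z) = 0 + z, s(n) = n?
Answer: -39615/208 ≈ -190.46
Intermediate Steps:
l(z) = z
G(M) = 1/5
((-62 + (-16 - 12)/(27 - 14))/(-13 + G(7)))*(-12 - 26) = ((-62 + (-16 - 12)/(27 - 14))/(-13 + 1/5))*(-12 - 26) = ((-62 - 28/13)/(-64/5))*(-38) = ((-62 - 28*1/13)*(-5/64))*(-38) = ((-62 - 28/13)*(-5/64))*(-38) = -834/13*(-5/64)*(-38) = (2085/416)*(-38) = -39615/208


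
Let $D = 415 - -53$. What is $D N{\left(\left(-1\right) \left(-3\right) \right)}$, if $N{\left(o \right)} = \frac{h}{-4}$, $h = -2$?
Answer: $234$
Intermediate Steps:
$N{\left(o \right)} = \frac{1}{2}$ ($N{\left(o \right)} = - \frac{2}{-4} = \left(-2\right) \left(- \frac{1}{4}\right) = \frac{1}{2}$)
$D = 468$ ($D = 415 + 53 = 468$)
$D N{\left(\left(-1\right) \left(-3\right) \right)} = 468 \cdot \frac{1}{2} = 234$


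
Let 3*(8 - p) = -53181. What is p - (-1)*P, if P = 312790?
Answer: 330525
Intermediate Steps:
p = 17735 (p = 8 - ⅓*(-53181) = 8 + 17727 = 17735)
p - (-1)*P = 17735 - (-1)*312790 = 17735 - 1*(-312790) = 17735 + 312790 = 330525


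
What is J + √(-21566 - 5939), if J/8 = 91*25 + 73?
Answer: 18784 + I*√27505 ≈ 18784.0 + 165.85*I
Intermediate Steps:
J = 18784 (J = 8*(91*25 + 73) = 8*(2275 + 73) = 8*2348 = 18784)
J + √(-21566 - 5939) = 18784 + √(-21566 - 5939) = 18784 + √(-27505) = 18784 + I*√27505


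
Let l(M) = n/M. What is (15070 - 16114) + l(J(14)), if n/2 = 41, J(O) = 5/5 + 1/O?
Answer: -14512/15 ≈ -967.47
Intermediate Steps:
J(O) = 1 + 1/O (J(O) = 5*(⅕) + 1/O = 1 + 1/O)
n = 82 (n = 2*41 = 82)
l(M) = 82/M
(15070 - 16114) + l(J(14)) = (15070 - 16114) + 82/(((1 + 14)/14)) = -1044 + 82/(((1/14)*15)) = -1044 + 82/(15/14) = -1044 + 82*(14/15) = -1044 + 1148/15 = -14512/15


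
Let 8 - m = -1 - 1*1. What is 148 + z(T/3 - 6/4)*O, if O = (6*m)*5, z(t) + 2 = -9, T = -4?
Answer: -3152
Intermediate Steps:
m = 10 (m = 8 - (-1 - 1*1) = 8 - (-1 - 1) = 8 - 1*(-2) = 8 + 2 = 10)
z(t) = -11 (z(t) = -2 - 9 = -11)
O = 300 (O = (6*10)*5 = 60*5 = 300)
148 + z(T/3 - 6/4)*O = 148 - 11*300 = 148 - 3300 = -3152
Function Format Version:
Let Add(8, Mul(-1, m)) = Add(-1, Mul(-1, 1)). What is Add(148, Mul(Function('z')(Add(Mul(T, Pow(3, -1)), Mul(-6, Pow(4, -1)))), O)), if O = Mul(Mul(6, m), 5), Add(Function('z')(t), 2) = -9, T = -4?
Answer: -3152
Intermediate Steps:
m = 10 (m = Add(8, Mul(-1, Add(-1, Mul(-1, 1)))) = Add(8, Mul(-1, Add(-1, -1))) = Add(8, Mul(-1, -2)) = Add(8, 2) = 10)
Function('z')(t) = -11 (Function('z')(t) = Add(-2, -9) = -11)
O = 300 (O = Mul(Mul(6, 10), 5) = Mul(60, 5) = 300)
Add(148, Mul(Function('z')(Add(Mul(T, Pow(3, -1)), Mul(-6, Pow(4, -1)))), O)) = Add(148, Mul(-11, 300)) = Add(148, -3300) = -3152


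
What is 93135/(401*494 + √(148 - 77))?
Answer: 527128134/1121178079 - 2661*√71/1121178079 ≈ 0.47014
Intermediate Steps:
93135/(401*494 + √(148 - 77)) = 93135/(198094 + √71)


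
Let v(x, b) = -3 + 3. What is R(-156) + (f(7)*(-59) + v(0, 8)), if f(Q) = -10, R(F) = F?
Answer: 434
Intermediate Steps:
v(x, b) = 0
R(-156) + (f(7)*(-59) + v(0, 8)) = -156 + (-10*(-59) + 0) = -156 + (590 + 0) = -156 + 590 = 434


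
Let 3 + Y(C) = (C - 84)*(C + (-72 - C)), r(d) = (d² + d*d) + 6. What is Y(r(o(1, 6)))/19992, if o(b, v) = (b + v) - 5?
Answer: 1679/6664 ≈ 0.25195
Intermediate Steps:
o(b, v) = -5 + b + v
r(d) = 6 + 2*d² (r(d) = (d² + d²) + 6 = 2*d² + 6 = 6 + 2*d²)
Y(C) = 6045 - 72*C (Y(C) = -3 + (C - 84)*(C + (-72 - C)) = -3 + (-84 + C)*(-72) = -3 + (6048 - 72*C) = 6045 - 72*C)
Y(r(o(1, 6)))/19992 = (6045 - 72*(6 + 2*(-5 + 1 + 6)²))/19992 = (6045 - 72*(6 + 2*2²))*(1/19992) = (6045 - 72*(6 + 2*4))*(1/19992) = (6045 - 72*(6 + 8))*(1/19992) = (6045 - 72*14)*(1/19992) = (6045 - 1008)*(1/19992) = 5037*(1/19992) = 1679/6664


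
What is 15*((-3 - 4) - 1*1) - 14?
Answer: -134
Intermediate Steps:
15*((-3 - 4) - 1*1) - 14 = 15*(-7 - 1) - 14 = 15*(-8) - 14 = -120 - 14 = -134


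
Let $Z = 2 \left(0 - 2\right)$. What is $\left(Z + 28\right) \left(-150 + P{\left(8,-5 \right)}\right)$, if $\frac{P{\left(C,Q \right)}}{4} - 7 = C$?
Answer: $-2160$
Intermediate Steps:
$P{\left(C,Q \right)} = 28 + 4 C$
$Z = -4$ ($Z = 2 \left(-2\right) = -4$)
$\left(Z + 28\right) \left(-150 + P{\left(8,-5 \right)}\right) = \left(-4 + 28\right) \left(-150 + \left(28 + 4 \cdot 8\right)\right) = 24 \left(-150 + \left(28 + 32\right)\right) = 24 \left(-150 + 60\right) = 24 \left(-90\right) = -2160$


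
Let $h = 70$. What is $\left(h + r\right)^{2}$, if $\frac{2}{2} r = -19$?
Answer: $2601$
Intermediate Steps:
$r = -19$
$\left(h + r\right)^{2} = \left(70 - 19\right)^{2} = 51^{2} = 2601$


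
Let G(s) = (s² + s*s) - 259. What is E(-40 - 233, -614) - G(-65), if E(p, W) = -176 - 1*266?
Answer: -8633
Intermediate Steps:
G(s) = -259 + 2*s² (G(s) = (s² + s²) - 259 = 2*s² - 259 = -259 + 2*s²)
E(p, W) = -442 (E(p, W) = -176 - 266 = -442)
E(-40 - 233, -614) - G(-65) = -442 - (-259 + 2*(-65)²) = -442 - (-259 + 2*4225) = -442 - (-259 + 8450) = -442 - 1*8191 = -442 - 8191 = -8633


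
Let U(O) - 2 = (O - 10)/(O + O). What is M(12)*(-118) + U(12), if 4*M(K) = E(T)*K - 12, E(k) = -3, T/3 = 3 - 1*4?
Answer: 17017/12 ≈ 1418.1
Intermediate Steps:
T = -3 (T = 3*(3 - 1*4) = 3*(3 - 4) = 3*(-1) = -3)
M(K) = -3 - 3*K/4 (M(K) = (-3*K - 12)/4 = (-12 - 3*K)/4 = -3 - 3*K/4)
U(O) = 2 + (-10 + O)/(2*O) (U(O) = 2 + (O - 10)/(O + O) = 2 + (-10 + O)/((2*O)) = 2 + (-10 + O)*(1/(2*O)) = 2 + (-10 + O)/(2*O))
M(12)*(-118) + U(12) = (-3 - ¾*12)*(-118) + (5/2 - 5/12) = (-3 - 9)*(-118) + (5/2 - 5*1/12) = -12*(-118) + (5/2 - 5/12) = 1416 + 25/12 = 17017/12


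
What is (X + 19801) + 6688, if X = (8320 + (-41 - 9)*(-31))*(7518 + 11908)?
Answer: 191761109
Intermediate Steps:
X = 191734620 (X = (8320 - 50*(-31))*19426 = (8320 + 1550)*19426 = 9870*19426 = 191734620)
(X + 19801) + 6688 = (191734620 + 19801) + 6688 = 191754421 + 6688 = 191761109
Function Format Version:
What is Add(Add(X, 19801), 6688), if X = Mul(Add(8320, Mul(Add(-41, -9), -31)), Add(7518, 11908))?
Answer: 191761109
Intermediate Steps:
X = 191734620 (X = Mul(Add(8320, Mul(-50, -31)), 19426) = Mul(Add(8320, 1550), 19426) = Mul(9870, 19426) = 191734620)
Add(Add(X, 19801), 6688) = Add(Add(191734620, 19801), 6688) = Add(191754421, 6688) = 191761109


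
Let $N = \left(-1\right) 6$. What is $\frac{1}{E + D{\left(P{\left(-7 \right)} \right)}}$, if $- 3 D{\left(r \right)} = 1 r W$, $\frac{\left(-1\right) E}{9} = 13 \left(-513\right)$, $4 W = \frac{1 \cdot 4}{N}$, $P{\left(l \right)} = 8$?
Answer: $\frac{9}{540193} \approx 1.6661 \cdot 10^{-5}$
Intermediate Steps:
$N = -6$
$W = - \frac{1}{6}$ ($W = \frac{1 \cdot 4 \frac{1}{-6}}{4} = \frac{4 \left(- \frac{1}{6}\right)}{4} = \frac{1}{4} \left(- \frac{2}{3}\right) = - \frac{1}{6} \approx -0.16667$)
$E = 60021$ ($E = - 9 \cdot 13 \left(-513\right) = \left(-9\right) \left(-6669\right) = 60021$)
$D{\left(r \right)} = \frac{r}{18}$ ($D{\left(r \right)} = - \frac{1 r \left(- \frac{1}{6}\right)}{3} = - \frac{r \left(- \frac{1}{6}\right)}{3} = - \frac{\left(- \frac{1}{6}\right) r}{3} = \frac{r}{18}$)
$\frac{1}{E + D{\left(P{\left(-7 \right)} \right)}} = \frac{1}{60021 + \frac{1}{18} \cdot 8} = \frac{1}{60021 + \frac{4}{9}} = \frac{1}{\frac{540193}{9}} = \frac{9}{540193}$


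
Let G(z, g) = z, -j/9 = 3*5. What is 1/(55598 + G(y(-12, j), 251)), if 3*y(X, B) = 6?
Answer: 1/55600 ≈ 1.7986e-5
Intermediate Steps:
j = -135 (j = -27*5 = -9*15 = -135)
y(X, B) = 2 (y(X, B) = (⅓)*6 = 2)
1/(55598 + G(y(-12, j), 251)) = 1/(55598 + 2) = 1/55600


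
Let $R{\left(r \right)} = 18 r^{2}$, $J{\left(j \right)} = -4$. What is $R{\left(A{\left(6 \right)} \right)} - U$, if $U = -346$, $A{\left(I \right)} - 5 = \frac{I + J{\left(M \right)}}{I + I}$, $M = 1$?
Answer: $\frac{1653}{2} \approx 826.5$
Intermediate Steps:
$A{\left(I \right)} = 5 + \frac{-4 + I}{2 I}$ ($A{\left(I \right)} = 5 + \frac{I - 4}{I + I} = 5 + \frac{-4 + I}{2 I}$)
$R{\left(A{\left(6 \right)} \right)} - U = 18 \left(\frac{11}{2} - \frac{2}{6}\right)^{2} - -346 = 18 \left(\frac{11}{2} - \frac{1}{3}\right)^{2} + 346 = 18 \left(\frac{31}{6}\right)^{2} + 346 = 18 \cdot \frac{961}{36} + 346 = \frac{961}{2} + 346 = \frac{1653}{2}$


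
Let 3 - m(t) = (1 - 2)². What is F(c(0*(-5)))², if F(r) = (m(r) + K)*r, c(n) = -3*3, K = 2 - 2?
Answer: 324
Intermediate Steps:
K = 0
m(t) = 2 (m(t) = 3 - (1 - 2)² = 3 - 1*(-1)² = 3 - 1*1 = 3 - 1 = 2)
c(n) = -9
F(r) = 2*r (F(r) = (2 + 0)*r = 2*r)
F(c(0*(-5)))² = (2*(-9))² = (-18)² = 324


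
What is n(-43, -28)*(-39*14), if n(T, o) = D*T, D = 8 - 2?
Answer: 140868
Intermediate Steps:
D = 6
n(T, o) = 6*T
n(-43, -28)*(-39*14) = (6*(-43))*(-39*14) = -258*(-546) = 140868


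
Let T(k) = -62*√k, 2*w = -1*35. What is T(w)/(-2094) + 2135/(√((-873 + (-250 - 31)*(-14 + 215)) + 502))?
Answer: I*(-36645*√14213 + 7223*√70)/487902 ≈ -8.8303*I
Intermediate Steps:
w = -35/2 (w = (-1*35)/2 = (½)*(-35) = -35/2 ≈ -17.500)
T(w)/(-2094) + 2135/(√((-873 + (-250 - 31)*(-14 + 215)) + 502)) = -31*I*√70/(-2094) + 2135/(√((-873 + (-250 - 31)*(-14 + 215)) + 502)) = -31*I*√70*(-1/2094) + 2135/(√((-873 - 281*201) + 502)) = -31*I*√70*(-1/2094) + 2135/(√((-873 - 56481) + 502)) = 31*I*√70/2094 + 2135/(√(-57354 + 502)) = 31*I*√70/2094 + 2135/(√(-56852)) = 31*I*√70/2094 + 2135/((2*I*√14213)) = 31*I*√70/2094 + 2135*(-I*√14213/28426) = 31*I*√70/2094 - 35*I*√14213/466 = -35*I*√14213/466 + 31*I*√70/2094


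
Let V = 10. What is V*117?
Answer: 1170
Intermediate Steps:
V*117 = 10*117 = 1170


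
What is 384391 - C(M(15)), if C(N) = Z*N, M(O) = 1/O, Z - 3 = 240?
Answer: 1921874/5 ≈ 3.8438e+5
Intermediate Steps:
Z = 243 (Z = 3 + 240 = 243)
C(N) = 243*N
384391 - C(M(15)) = 384391 - 243/15 = 384391 - 1*81/5 = 384391 - 81/5 = 1921874/5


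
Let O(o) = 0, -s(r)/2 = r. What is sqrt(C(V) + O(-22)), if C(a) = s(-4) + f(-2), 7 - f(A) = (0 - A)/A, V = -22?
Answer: 4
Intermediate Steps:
s(r) = -2*r
f(A) = 8 (f(A) = 7 - (0 - A)/A = 7 - (-A)/A = 7 - 1*(-1) = 7 + 1 = 8)
C(a) = 16 (C(a) = -2*(-4) + 8 = 8 + 8 = 16)
sqrt(C(V) + O(-22)) = sqrt(16 + 0) = sqrt(16) = 4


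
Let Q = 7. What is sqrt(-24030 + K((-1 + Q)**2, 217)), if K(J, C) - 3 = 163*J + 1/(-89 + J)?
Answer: 2*I*sqrt(12752171)/53 ≈ 134.76*I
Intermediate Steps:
K(J, C) = 3 + 1/(-89 + J) + 163*J (K(J, C) = 3 + (163*J + 1/(-89 + J)) = 3 + (1/(-89 + J) + 163*J) = 3 + 1/(-89 + J) + 163*J)
sqrt(-24030 + K((-1 + Q)**2, 217)) = sqrt(-24030 + (-266 - 14504*(-1 + 7)**2 + 163*((-1 + 7)**2)**2)/(-89 + (-1 + 7)**2)) = sqrt(-24030 + (-266 - 14504*6**2 + 163*(6**2)**2)/(-89 + 6**2)) = sqrt(-24030 + (-266 - 14504*36 + 163*36**2)/(-89 + 36)) = sqrt(-24030 + (-266 - 522144 + 163*1296)/(-53)) = sqrt(-24030 - (-266 - 522144 + 211248)/53) = sqrt(-24030 - 1/53*(-311162)) = sqrt(-24030 + 311162/53) = sqrt(-962428/53) = 2*I*sqrt(12752171)/53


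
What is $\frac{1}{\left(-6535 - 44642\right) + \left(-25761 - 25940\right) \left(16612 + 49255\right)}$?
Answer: $- \frac{1}{3405440944} \approx -2.9365 \cdot 10^{-10}$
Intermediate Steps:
$\frac{1}{\left(-6535 - 44642\right) + \left(-25761 - 25940\right) \left(16612 + 49255\right)} = \frac{1}{\left(-6535 - 44642\right) - 3405389767} = \frac{1}{-51177 - 3405389767} = \frac{1}{-3405440944} = - \frac{1}{3405440944}$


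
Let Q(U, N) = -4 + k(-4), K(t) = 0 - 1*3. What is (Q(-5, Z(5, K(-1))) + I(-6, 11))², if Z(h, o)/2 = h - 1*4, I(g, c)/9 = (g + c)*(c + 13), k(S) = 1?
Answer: 1159929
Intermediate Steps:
K(t) = -3 (K(t) = 0 - 3 = -3)
I(g, c) = 9*(13 + c)*(c + g) (I(g, c) = 9*((g + c)*(c + 13)) = 9*((c + g)*(13 + c)) = 9*((13 + c)*(c + g)) = 9*(13 + c)*(c + g))
Z(h, o) = -8 + 2*h (Z(h, o) = 2*(h - 1*4) = 2*(h - 4) = 2*(-4 + h) = -8 + 2*h)
Q(U, N) = -3 (Q(U, N) = -4 + 1 = -3)
(Q(-5, Z(5, K(-1))) + I(-6, 11))² = (-3 + (9*11² + 117*11 + 117*(-6) + 9*11*(-6)))² = (-3 + (9*121 + 1287 - 702 - 594))² = (-3 + (1089 + 1287 - 702 - 594))² = (-3 + 1080)² = 1077² = 1159929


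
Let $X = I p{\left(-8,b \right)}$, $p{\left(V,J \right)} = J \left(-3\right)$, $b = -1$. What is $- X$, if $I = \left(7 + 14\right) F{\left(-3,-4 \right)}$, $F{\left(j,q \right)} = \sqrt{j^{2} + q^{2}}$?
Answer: $-315$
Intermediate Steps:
$p{\left(V,J \right)} = - 3 J$
$I = 105$ ($I = \left(7 + 14\right) \sqrt{\left(-3\right)^{2} + \left(-4\right)^{2}} = 21 \sqrt{9 + 16} = 21 \sqrt{25} = 21 \cdot 5 = 105$)
$X = 315$ ($X = 105 \left(\left(-3\right) \left(-1\right)\right) = 105 \cdot 3 = 315$)
$- X = \left(-1\right) 315 = -315$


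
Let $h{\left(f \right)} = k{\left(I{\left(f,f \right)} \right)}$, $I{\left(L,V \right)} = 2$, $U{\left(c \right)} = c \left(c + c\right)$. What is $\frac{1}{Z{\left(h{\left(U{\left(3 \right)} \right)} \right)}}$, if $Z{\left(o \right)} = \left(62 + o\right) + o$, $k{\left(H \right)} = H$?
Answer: $\frac{1}{66} \approx 0.015152$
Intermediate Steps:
$U{\left(c \right)} = 2 c^{2}$ ($U{\left(c \right)} = c 2 c = 2 c^{2}$)
$h{\left(f \right)} = 2$
$Z{\left(o \right)} = 62 + 2 o$
$\frac{1}{Z{\left(h{\left(U{\left(3 \right)} \right)} \right)}} = \frac{1}{62 + 2 \cdot 2} = \frac{1}{62 + 4} = \frac{1}{66}$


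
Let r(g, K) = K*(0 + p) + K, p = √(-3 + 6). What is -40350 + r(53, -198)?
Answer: -40548 - 198*√3 ≈ -40891.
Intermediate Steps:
p = √3 ≈ 1.7320
r(g, K) = K + K*√3 (r(g, K) = K*(0 + √3) + K = K*√3 + K = K + K*√3)
-40350 + r(53, -198) = -40350 - 198*(1 + √3) = -40350 + (-198 - 198*√3) = -40548 - 198*√3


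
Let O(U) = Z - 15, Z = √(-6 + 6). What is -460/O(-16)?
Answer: 92/3 ≈ 30.667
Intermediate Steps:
Z = 0 (Z = √0 = 0)
O(U) = -15 (O(U) = 0 - 15 = -15)
-460/O(-16) = -460/(-15) = -460*(-1/15) = 92/3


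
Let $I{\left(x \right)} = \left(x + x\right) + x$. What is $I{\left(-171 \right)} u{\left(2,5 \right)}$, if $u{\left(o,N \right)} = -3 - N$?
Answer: $4104$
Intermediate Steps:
$I{\left(x \right)} = 3 x$ ($I{\left(x \right)} = 2 x + x = 3 x$)
$I{\left(-171 \right)} u{\left(2,5 \right)} = 3 \left(-171\right) \left(-3 - 5\right) = - 513 \left(-3 - 5\right) = \left(-513\right) \left(-8\right) = 4104$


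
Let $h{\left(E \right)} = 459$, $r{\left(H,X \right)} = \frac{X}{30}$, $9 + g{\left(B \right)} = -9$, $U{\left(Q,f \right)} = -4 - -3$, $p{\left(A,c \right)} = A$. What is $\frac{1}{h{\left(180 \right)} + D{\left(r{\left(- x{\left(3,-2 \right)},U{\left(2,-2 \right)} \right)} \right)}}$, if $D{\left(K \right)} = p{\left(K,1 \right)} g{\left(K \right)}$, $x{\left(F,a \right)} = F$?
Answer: $\frac{5}{2298} \approx 0.0021758$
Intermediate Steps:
$U{\left(Q,f \right)} = -1$ ($U{\left(Q,f \right)} = -4 + 3 = -1$)
$g{\left(B \right)} = -18$ ($g{\left(B \right)} = -9 - 9 = -18$)
$r{\left(H,X \right)} = \frac{X}{30}$ ($r{\left(H,X \right)} = X \frac{1}{30} = \frac{X}{30}$)
$D{\left(K \right)} = - 18 K$ ($D{\left(K \right)} = K \left(-18\right) = - 18 K$)
$\frac{1}{h{\left(180 \right)} + D{\left(r{\left(- x{\left(3,-2 \right)},U{\left(2,-2 \right)} \right)} \right)}} = \frac{1}{459 - 18 \cdot \frac{1}{30} \left(-1\right)} = \frac{1}{459 - - \frac{3}{5}} = \frac{1}{459 + \frac{3}{5}} = \frac{1}{\frac{2298}{5}} = \frac{5}{2298}$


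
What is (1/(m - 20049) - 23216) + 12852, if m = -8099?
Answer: -291725873/28148 ≈ -10364.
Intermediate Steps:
(1/(m - 20049) - 23216) + 12852 = (1/(-8099 - 20049) - 23216) + 12852 = (1/(-28148) - 23216) + 12852 = (-1/28148 - 23216) + 12852 = -653483969/28148 + 12852 = -291725873/28148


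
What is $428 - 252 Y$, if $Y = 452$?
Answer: $-113476$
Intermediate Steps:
$428 - 252 Y = 428 - 113904 = -113476$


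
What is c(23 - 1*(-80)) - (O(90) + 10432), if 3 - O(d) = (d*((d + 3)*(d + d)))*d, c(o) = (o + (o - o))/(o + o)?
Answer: 271167131/2 ≈ 1.3558e+8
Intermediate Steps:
c(o) = 1/2 (c(o) = (o + 0)/((2*o)) = o*(1/(2*o)) = 1/2)
O(d) = 3 - 2*d**3*(3 + d) (O(d) = 3 - d*((d + 3)*(d + d))*d = 3 - d*((3 + d)*(2*d))*d = 3 - d*(2*d*(3 + d))*d = 3 - 2*d**2*(3 + d)*d = 3 - 2*d**3*(3 + d))
c(23 - 1*(-80)) - (O(90) + 10432) = 1/2 - ((3 - 6*90**3 - 2*90**4) + 10432) = 1/2 - ((3 - 6*729000 - 2*65610000) + 10432) = 1/2 - ((3 - 4374000 - 131220000) + 10432) = 1/2 - (-135593997 + 10432) = 1/2 - 1*(-135583565) = 1/2 + 135583565 = 271167131/2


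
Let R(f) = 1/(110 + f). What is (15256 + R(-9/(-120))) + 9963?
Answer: 111039297/4403 ≈ 25219.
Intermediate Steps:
(15256 + R(-9/(-120))) + 9963 = (15256 + 1/(110 - 9/(-120))) + 9963 = (15256 + 1/(110 - 9*(-1/120))) + 9963 = (15256 + 1/(110 + 3/40)) + 9963 = (15256 + 1/(4403/40)) + 9963 = (15256 + 40/4403) + 9963 = 67172208/4403 + 9963 = 111039297/4403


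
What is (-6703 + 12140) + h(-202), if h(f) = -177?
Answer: 5260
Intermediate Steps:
(-6703 + 12140) + h(-202) = (-6703 + 12140) - 177 = 5437 - 177 = 5260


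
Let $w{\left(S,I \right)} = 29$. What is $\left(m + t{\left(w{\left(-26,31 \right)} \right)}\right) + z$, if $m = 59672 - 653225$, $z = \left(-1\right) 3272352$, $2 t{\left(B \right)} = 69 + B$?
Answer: $-3865856$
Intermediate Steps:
$t{\left(B \right)} = \frac{69}{2} + \frac{B}{2}$ ($t{\left(B \right)} = \frac{69 + B}{2} = \frac{69}{2} + \frac{B}{2}$)
$z = -3272352$
$m = -593553$ ($m = 59672 - 653225 = -593553$)
$\left(m + t{\left(w{\left(-26,31 \right)} \right)}\right) + z = \left(-593553 + \left(\frac{69}{2} + \frac{1}{2} \cdot 29\right)\right) - 3272352 = \left(-593553 + \left(\frac{69}{2} + \frac{29}{2}\right)\right) - 3272352 = \left(-593553 + 49\right) - 3272352 = -593504 - 3272352 = -3865856$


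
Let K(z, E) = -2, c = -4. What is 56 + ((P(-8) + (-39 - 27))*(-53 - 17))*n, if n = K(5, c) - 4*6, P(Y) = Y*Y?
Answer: -3584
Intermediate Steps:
P(Y) = Y**2
n = -26 (n = -2 - 4*6 = -2 - 24 = -26)
56 + ((P(-8) + (-39 - 27))*(-53 - 17))*n = 56 + (((-8)**2 + (-39 - 27))*(-53 - 17))*(-26) = 56 + ((64 - 66)*(-70))*(-26) = 56 - 2*(-70)*(-26) = 56 + 140*(-26) = 56 - 3640 = -3584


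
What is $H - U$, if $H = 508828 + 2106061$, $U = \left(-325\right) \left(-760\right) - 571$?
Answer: $2368460$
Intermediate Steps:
$U = 246429$ ($U = 247000 - 571 = 246429$)
$H = 2614889$
$H - U = 2614889 - 246429 = 2368460$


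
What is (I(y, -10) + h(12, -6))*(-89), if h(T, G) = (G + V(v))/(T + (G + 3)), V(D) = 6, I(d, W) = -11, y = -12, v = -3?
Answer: 979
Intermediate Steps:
h(T, G) = (6 + G)/(3 + G + T) (h(T, G) = (G + 6)/(T + (G + 3)) = (6 + G)/(T + (3 + G)) = (6 + G)/(3 + G + T))
(I(y, -10) + h(12, -6))*(-89) = (-11 + (6 - 6)/(3 - 6 + 12))*(-89) = (-11 + 0/9)*(-89) = (-11 + (⅑)*0)*(-89) = (-11 + 0)*(-89) = -11*(-89) = 979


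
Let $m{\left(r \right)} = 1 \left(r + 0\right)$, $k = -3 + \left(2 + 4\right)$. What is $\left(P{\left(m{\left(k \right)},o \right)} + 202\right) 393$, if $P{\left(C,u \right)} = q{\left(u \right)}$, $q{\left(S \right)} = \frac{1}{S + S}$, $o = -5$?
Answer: $\frac{793467}{10} \approx 79347.0$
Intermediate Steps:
$k = 3$ ($k = -3 + 6 = 3$)
$m{\left(r \right)} = r$ ($m{\left(r \right)} = 1 r = r$)
$q{\left(S \right)} = \frac{1}{2 S}$
$P{\left(C,u \right)} = \frac{1}{2 u}$
$\left(P{\left(m{\left(k \right)},o \right)} + 202\right) 393 = \left(\frac{1}{2 \left(-5\right)} + 202\right) 393 = \left(\frac{1}{2} \left(- \frac{1}{5}\right) + 202\right) 393 = \left(- \frac{1}{10} + 202\right) 393 = \frac{2019}{10} \cdot 393 = \frac{793467}{10}$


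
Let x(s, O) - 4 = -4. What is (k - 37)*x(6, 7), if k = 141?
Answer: 0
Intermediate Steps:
x(s, O) = 0 (x(s, O) = 4 - 4 = 0)
(k - 37)*x(6, 7) = (141 - 37)*0 = 104*0 = 0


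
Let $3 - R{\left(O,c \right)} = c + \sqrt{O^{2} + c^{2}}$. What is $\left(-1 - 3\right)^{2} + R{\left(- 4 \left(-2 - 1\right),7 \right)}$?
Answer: $12 - \sqrt{193} \approx -1.8924$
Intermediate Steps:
$R{\left(O,c \right)} = 3 - c - \sqrt{O^{2} + c^{2}}$ ($R{\left(O,c \right)} = 3 - \left(c + \sqrt{O^{2} + c^{2}}\right) = 3 - c - \sqrt{O^{2} + c^{2}}$)
$\left(-1 - 3\right)^{2} + R{\left(- 4 \left(-2 - 1\right),7 \right)} = \left(-1 - 3\right)^{2} - \left(4 + \sqrt{\left(- 4 \left(-2 - 1\right)\right)^{2} + 7^{2}}\right) = \left(-4\right)^{2} - \left(4 + \sqrt{\left(\left(-4\right) \left(-3\right)\right)^{2} + 49}\right) = 16 - \left(4 + \sqrt{12^{2} + 49}\right) = 16 - \left(4 + \sqrt{144 + 49}\right) = 16 - \left(4 + \sqrt{193}\right) = 12 - \sqrt{193}$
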